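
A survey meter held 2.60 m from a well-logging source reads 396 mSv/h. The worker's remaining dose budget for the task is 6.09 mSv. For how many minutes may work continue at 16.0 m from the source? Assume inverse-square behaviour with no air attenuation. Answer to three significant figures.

34.9 min

Intensity scales as (d₁/d₂)², so rate at 16.0 m:
396 × (2.60/16.0)² = 396 × 0.02641 = 10.46 mSv/h.
Stay time = 6.09 mSv ÷ 10.46 mSv/h = 0.5822 h = 34.93 min.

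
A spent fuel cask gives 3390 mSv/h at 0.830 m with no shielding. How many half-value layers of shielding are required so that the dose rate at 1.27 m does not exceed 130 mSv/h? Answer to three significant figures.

3.48 half-value layers

At 1.27 m, distance alone gives (0.830/1.27)² = 0.4271, so 3390 × 0.4271 = 1448 mSv/h.
Further attenuation needed: 1448/130 = 11.14.
n = log₂(11.14) = 3.478 half-value layers.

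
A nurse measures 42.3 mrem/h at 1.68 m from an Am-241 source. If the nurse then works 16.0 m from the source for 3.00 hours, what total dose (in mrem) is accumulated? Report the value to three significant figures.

By the inverse-square law, rate at 16.0 m:
(1.68/16.0)² = 0.01102, so 42.3 × 0.01102 = 0.4661 mrem/h.
Dose = rate × time = 0.4661 mrem/h × 3.000 h = 1.398 mrem.

1.40 mrem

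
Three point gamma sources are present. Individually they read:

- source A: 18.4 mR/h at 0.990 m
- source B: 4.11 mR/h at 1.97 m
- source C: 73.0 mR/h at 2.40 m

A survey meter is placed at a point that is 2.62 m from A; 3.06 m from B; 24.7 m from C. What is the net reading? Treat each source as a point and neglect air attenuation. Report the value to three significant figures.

Each source contributes Iᵢ·(dᵢ/rᵢ)²; contributions add.
A: 18.4 × (0.990/2.62)² = 2.627 mR/h
B: 4.11 × (1.97/3.06)² = 1.703 mR/h
C: 73.0 × (2.40/24.7)² = 0.6892 mR/h
Total = 2.627 + 1.703 + 0.6892 = 5.019 mR/h.

5.02 mR/h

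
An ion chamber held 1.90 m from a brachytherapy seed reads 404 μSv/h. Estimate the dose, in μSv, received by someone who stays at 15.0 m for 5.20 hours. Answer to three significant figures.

33.7 μSv

By the inverse-square law, rate at 15.0 m:
404 × (1.90/15.0)² = 404 × 0.01604 = 6.480 μSv/h.
Dose = rate × time = 6.480 μSv/h × 5.200 h = 33.70 μSv.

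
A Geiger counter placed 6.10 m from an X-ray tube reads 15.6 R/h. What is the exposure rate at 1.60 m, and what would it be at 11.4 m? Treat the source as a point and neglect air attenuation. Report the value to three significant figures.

By the inverse-square law,
At 1.60 m: (6.10/1.60)² = 14.54, so 15.6 × 14.54 = 226.8 R/h
At 11.4 m: (1.60/11.4)² = 0.01970, so 226.8 × 0.01970 = 4.468 R/h.

227 R/h; 4.47 R/h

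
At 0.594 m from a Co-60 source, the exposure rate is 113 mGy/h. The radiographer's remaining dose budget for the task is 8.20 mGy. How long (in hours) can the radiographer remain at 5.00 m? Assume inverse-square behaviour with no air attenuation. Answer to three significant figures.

5.14 h

Using I₁d₁² = I₂d₂², rate at 5.00 m:
113 × (0.594/5.00)² = 113 × 0.01411 = 1.594 mGy/h.
Stay time = 8.20 mGy ÷ 1.594 mGy/h = 5.144 h.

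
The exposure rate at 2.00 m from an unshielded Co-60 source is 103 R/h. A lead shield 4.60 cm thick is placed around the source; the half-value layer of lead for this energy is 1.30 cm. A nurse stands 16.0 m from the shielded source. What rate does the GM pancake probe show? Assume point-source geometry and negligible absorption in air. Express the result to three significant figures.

0.139 R/h

Distance alone: (2.00/16.0)² = 0.01562, so 103 × 0.01562 = 1.609 R/h.
Shield: 4.60/1.30 = 3.538 half-value layers → attenuation 2^(−3.538) = 0.08609.
Combined: 1.609 × 0.08609 = 0.1385 R/h.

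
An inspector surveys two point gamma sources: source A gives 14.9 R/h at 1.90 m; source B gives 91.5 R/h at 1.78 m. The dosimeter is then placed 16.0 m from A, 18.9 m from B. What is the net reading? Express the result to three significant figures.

Each source contributes Iᵢ·(dᵢ/rᵢ)²; contributions add.
A: 14.9 × (1.90/16.0)² = 0.2101 R/h
B: 91.5 × (1.78/18.9)² = 0.8116 R/h
Total = 0.2101 + 0.8116 = 1.022 R/h.

1.02 R/h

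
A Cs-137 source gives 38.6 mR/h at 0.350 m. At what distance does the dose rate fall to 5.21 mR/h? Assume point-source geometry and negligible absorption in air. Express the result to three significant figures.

Using I₁d₁² = I₂d₂², d₂ = d₁·√(I₁/I₂).
I₁/I₂ = 38.6/5.21 = 7.409, so d₂ = 0.350 × √7.409 = 0.9527 m.

0.953 m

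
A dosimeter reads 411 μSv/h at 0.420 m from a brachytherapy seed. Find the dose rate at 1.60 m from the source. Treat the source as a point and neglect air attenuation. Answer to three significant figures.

28.3 μSv/h

By the inverse-square law, the rate at 1.60 m is
411 × (0.420/1.60)² = 411 × 0.06891 = 28.32 μSv/h.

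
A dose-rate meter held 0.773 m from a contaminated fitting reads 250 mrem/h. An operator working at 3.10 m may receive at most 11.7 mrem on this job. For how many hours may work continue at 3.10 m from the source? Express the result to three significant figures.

0.753 h

Applying the 1/r² law, rate at 3.10 m:
(0.773/3.10)² = 0.06218, so 250 × 0.06218 = 15.54 mrem/h.
Stay time = 11.7 mrem ÷ 15.54 mrem/h = 0.7529 h.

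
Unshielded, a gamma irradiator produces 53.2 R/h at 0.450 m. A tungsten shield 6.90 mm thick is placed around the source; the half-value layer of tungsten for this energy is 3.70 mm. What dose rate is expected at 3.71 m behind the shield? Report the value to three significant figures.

Distance alone: (0.450/3.71)² = 0.01471, so 53.2 × 0.01471 = 0.7826 R/h.
Shield: 6.90/3.70 = 1.865 half-value layers → attenuation 2^(−1.865) = 0.2745.
Combined: 0.7826 × 0.2745 = 0.2148 R/h.

0.215 R/h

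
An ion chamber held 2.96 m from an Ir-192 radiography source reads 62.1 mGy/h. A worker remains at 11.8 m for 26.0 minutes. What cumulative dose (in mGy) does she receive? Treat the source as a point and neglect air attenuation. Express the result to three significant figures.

By the inverse-square law, rate at 11.8 m:
62.1 × (2.96/11.8)² = 62.1 × 0.06292 = 3.907 mGy/h.
Dose = rate × time = 3.907 mGy/h × 0.4333 h = 1.693 mGy.

1.69 mGy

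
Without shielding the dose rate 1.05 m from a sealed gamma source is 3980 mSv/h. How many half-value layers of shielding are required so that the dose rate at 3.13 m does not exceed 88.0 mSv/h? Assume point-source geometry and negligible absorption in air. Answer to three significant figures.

At 3.13 m, distance alone gives (1.05/3.13)² = 0.1125, so 3980 × 0.1125 = 447.8 mSv/h.
Further attenuation needed: 447.8/88.0 = 5.089.
n = log₂(5.089) = 2.347 half-value layers.

2.35 half-value layers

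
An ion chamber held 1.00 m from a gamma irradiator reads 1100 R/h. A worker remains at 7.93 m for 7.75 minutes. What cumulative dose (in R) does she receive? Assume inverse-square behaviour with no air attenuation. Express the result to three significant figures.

2.26 R

Since intensity falls as 1/r², rate at 7.93 m:
1100 × (1.00/7.93)² = 1100 × 0.01590 = 17.49 R/h.
Dose = rate × time = 17.49 R/h × 0.1292 h = 2.260 R.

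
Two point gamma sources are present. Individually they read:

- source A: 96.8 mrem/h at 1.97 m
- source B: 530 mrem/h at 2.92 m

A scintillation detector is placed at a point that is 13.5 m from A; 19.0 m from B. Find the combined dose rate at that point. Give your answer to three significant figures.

Each source contributes Iᵢ·(dᵢ/rᵢ)²; contributions add.
A: 96.8 × (1.97/13.5)² = 2.061 mrem/h
B: 530 × (2.92/19.0)² = 12.52 mrem/h
Total = 2.061 + 12.52 = 14.58 mrem/h.

14.6 mrem/h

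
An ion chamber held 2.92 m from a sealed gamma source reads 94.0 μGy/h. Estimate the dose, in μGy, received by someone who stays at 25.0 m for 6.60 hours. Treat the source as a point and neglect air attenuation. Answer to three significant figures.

By the inverse-square law, rate at 25.0 m:
94.0 × (2.92/25.0)² = 94.0 × 0.01364 = 1.282 μGy/h.
Dose = rate × time = 1.282 μGy/h × 6.600 h = 8.461 μGy.

8.46 μGy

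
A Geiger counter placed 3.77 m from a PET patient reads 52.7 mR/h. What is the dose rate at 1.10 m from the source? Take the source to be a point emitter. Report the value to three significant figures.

619 mR/h

Applying the 1/r² law, scaling from 3.77 m to 1.10 m:
52.7 × (3.77/1.10)² = 52.7 × 11.75 = 619.2 mR/h.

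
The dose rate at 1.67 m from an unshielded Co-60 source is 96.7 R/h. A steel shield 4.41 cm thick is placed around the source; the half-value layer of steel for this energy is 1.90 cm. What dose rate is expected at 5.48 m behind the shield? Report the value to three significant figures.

1.80 R/h

Distance alone: (1.67/5.48)² = 0.09287, so 96.7 × 0.09287 = 8.981 R/h.
Shield: 4.41/1.90 = 2.321 half-value layers → attenuation 2^(−2.321) = 0.2001.
Combined: 8.981 × 0.2001 = 1.797 R/h.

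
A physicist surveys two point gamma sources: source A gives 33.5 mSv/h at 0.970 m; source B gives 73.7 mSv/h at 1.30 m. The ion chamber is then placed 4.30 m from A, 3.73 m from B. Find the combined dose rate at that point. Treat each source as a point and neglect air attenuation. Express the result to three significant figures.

10.7 mSv/h

By superposition, sum each source's inverse-square contribution:
A: 33.5 × (0.970/4.30)² = 1.705 mSv/h
B: 73.7 × (1.30/3.73)² = 8.952 mSv/h
Total = 1.705 + 8.952 = 10.66 mSv/h.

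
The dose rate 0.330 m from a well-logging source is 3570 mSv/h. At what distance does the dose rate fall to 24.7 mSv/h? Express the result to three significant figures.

3.97 m

Since intensity falls as 1/r², d₂ = d₁·√(I₁/I₂).
I₁/I₂ = 3570/24.7 = 144.5, so d₂ = 0.330 × √144.5 = 3.967 m.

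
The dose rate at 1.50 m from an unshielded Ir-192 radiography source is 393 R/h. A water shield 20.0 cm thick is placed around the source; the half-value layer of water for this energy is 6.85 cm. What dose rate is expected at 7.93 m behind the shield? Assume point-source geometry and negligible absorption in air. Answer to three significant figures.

1.86 R/h

Distance alone: (1.50/7.93)² = 0.03578, so 393 × 0.03578 = 14.06 R/h.
Shield: 20.0/6.85 = 2.920 half-value layers → attenuation 2^(−2.920) = 0.1321.
Combined: 14.06 × 0.1321 = 1.857 R/h.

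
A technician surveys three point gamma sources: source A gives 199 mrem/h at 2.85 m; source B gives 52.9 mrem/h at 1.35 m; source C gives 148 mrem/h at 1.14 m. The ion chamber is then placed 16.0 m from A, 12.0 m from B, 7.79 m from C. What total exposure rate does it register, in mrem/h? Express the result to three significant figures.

10.2 mrem/h

By superposition, sum each source's inverse-square contribution:
A: 199 × (2.85/16.0)² = 6.314 mrem/h
B: 52.9 × (1.35/12.0)² = 0.6695 mrem/h
C: 148 × (1.14/7.79)² = 3.170 mrem/h
Total = 6.314 + 0.6695 + 3.170 = 10.15 mrem/h.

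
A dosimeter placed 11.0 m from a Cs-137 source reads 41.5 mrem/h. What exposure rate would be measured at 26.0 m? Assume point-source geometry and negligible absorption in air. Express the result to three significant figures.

7.43 mrem/h

By the inverse-square law, scaling from 11.0 m to 26.0 m:
(11.0/26.0)² = 0.1790, so 41.5 × 0.1790 = 7.428 mrem/h.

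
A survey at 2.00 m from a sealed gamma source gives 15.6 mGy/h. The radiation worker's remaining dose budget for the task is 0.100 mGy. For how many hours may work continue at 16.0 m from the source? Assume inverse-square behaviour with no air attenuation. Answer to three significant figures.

0.410 h

Since intensity falls as 1/r², rate at 16.0 m:
15.6 × (2.00/16.0)² = 15.6 × 0.01562 = 0.2437 mGy/h.
Stay time = 0.100 mGy ÷ 0.2437 mGy/h = 0.4103 h.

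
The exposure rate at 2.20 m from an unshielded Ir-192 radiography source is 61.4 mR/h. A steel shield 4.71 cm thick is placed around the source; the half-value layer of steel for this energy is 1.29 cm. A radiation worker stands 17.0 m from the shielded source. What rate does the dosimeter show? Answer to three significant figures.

Distance alone: 61.4 × (2.20/17.0)² = 61.4 × 0.01675 = 1.028 mR/h.
Shield: 4.71/1.29 = 3.651 half-value layers → attenuation 2^(−3.651) = 0.07960.
Combined: 1.028 × 0.07960 = 0.08183 mR/h.

0.0818 mR/h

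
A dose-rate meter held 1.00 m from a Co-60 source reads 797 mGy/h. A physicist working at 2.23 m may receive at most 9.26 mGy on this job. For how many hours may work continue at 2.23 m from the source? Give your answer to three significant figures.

0.0578 h

By the inverse-square law, rate at 2.23 m:
(1.00/2.23)² = 0.2011, so 797 × 0.2011 = 160.3 mGy/h.
Stay time = 9.26 mGy ÷ 160.3 mGy/h = 0.05777 h.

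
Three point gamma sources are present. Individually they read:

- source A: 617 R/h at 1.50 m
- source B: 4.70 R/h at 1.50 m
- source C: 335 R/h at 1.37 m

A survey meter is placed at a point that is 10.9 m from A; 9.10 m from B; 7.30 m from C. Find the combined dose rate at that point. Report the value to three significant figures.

23.6 R/h

Each source contributes Iᵢ·(dᵢ/rᵢ)²; contributions add.
A: 617 × (1.50/10.9)² = 11.68 R/h
B: 4.70 × (1.50/9.10)² = 0.1277 R/h
C: 335 × (1.37/7.30)² = 11.80 R/h
Total = 11.68 + 0.1277 + 11.80 = 23.61 R/h.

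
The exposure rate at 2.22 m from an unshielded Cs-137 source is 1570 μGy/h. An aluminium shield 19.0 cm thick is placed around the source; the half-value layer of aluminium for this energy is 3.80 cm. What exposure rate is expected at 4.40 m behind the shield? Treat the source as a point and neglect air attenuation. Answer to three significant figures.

12.5 μGy/h

Distance alone: (2.22/4.40)² = 0.2546, so 1570 × 0.2546 = 399.7 μGy/h.
Shield: 19.0/3.80 = 5.000 half-value layers → attenuation 2^(−5.000) = 0.03125.
Combined: 399.7 × 0.03125 = 12.49 μGy/h.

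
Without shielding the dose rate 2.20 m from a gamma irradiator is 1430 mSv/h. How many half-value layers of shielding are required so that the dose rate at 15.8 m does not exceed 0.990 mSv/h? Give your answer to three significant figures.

4.81 half-value layers

At 15.8 m, distance alone gives (2.20/15.8)² = 0.01939, so 1430 × 0.01939 = 27.73 mSv/h.
Further attenuation needed: 27.73/0.990 = 28.01.
n = log₂(28.01) = 4.808 half-value layers.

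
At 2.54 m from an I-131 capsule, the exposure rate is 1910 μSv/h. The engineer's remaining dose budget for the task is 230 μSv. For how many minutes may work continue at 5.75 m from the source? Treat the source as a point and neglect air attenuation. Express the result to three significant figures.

37.0 min

By the inverse-square law, rate at 5.75 m:
1910 × (2.54/5.75)² = 1910 × 0.1951 = 372.6 μSv/h.
Stay time = 230 μSv ÷ 372.6 μSv/h = 0.6173 h = 37.04 min.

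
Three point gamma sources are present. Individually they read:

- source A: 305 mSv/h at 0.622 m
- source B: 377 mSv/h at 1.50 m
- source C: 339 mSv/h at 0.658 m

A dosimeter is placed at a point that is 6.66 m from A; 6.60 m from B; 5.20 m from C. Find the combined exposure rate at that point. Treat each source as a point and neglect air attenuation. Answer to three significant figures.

By superposition, sum each source's inverse-square contribution:
A: 305 × (0.622/6.66)² = 2.660 mSv/h
B: 377 × (1.50/6.60)² = 19.47 mSv/h
C: 339 × (0.658/5.20)² = 5.428 mSv/h
Total = 2.660 + 19.47 + 5.428 = 27.56 mSv/h.

27.6 mSv/h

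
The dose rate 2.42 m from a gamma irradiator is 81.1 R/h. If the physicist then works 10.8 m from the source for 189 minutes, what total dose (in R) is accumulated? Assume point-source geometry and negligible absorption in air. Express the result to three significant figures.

12.8 R

By the inverse-square law, rate at 10.8 m:
81.1 × (2.42/10.8)² = 81.1 × 0.05021 = 4.072 R/h.
Dose = rate × time = 4.072 R/h × 3.150 h = 12.83 R.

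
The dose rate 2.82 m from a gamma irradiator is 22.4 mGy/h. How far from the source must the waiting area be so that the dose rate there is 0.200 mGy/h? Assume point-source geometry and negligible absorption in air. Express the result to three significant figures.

29.8 m

Using I₁d₁² = I₂d₂², d₂ = d₁·√(I₁/I₂).
I₁/I₂ = 22.4/0.200 = 112.0, so d₂ = 2.82 × √112.0 = 29.84 m.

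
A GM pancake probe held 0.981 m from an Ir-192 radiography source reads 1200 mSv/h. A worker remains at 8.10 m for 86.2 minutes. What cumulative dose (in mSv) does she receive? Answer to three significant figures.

Using I₁d₁² = I₂d₂², rate at 8.10 m:
(0.981/8.10)² = 0.01467, so 1200 × 0.01467 = 17.60 mSv/h.
Dose = rate × time = 17.60 mSv/h × 1.437 h = 25.29 mSv.

25.3 mSv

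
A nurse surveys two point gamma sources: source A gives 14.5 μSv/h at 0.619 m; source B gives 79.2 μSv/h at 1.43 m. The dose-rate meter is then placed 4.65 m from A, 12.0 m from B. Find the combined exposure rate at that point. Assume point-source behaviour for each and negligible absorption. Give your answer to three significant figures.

By superposition, sum each source's inverse-square contribution:
A: 14.5 × (0.619/4.65)² = 0.2569 μSv/h
B: 79.2 × (1.43/12.0)² = 1.125 μSv/h
Total = 0.2569 + 1.125 = 1.382 μSv/h.

1.38 μSv/h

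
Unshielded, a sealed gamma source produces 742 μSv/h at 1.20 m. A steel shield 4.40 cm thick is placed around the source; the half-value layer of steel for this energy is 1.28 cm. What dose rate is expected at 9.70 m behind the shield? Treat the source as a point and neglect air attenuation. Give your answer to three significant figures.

1.05 μSv/h

Distance alone: (1.20/9.70)² = 0.01530, so 742 × 0.01530 = 11.35 μSv/h.
Shield: 4.40/1.28 = 3.438 half-value layers → attenuation 2^(−3.438) = 0.09227.
Combined: 11.35 × 0.09227 = 1.047 μSv/h.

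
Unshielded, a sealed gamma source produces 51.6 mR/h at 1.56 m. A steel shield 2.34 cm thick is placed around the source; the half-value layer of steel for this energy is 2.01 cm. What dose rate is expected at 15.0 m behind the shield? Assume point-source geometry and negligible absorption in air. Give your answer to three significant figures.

Distance alone: (1.56/15.0)² = 0.01082, so 51.6 × 0.01082 = 0.5583 mR/h.
Shield: 2.34/2.01 = 1.164 half-value layers → attenuation 2^(−1.164) = 0.4463.
Combined: 0.5583 × 0.4463 = 0.2492 mR/h.

0.249 mR/h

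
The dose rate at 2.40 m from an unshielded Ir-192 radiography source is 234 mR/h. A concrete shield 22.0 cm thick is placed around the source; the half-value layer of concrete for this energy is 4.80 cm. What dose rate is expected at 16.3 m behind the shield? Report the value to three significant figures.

Distance alone: 234 × (2.40/16.3)² = 234 × 0.02168 = 5.073 mR/h.
Shield: 22.0/4.80 = 4.583 half-value layers → attenuation 2^(−4.583) = 0.04172.
Combined: 5.073 × 0.04172 = 0.2116 mR/h.

0.212 mR/h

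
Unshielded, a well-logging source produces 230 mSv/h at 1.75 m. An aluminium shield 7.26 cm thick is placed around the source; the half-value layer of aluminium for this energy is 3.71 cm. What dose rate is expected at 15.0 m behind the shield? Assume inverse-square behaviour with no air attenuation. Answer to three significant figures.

Distance alone: 230 × (1.75/15.0)² = 230 × 0.01361 = 3.130 mSv/h.
Shield: 7.26/3.71 = 1.957 half-value layers → attenuation 2^(−1.957) = 0.2576.
Combined: 3.130 × 0.2576 = 0.8063 mSv/h.

0.806 mSv/h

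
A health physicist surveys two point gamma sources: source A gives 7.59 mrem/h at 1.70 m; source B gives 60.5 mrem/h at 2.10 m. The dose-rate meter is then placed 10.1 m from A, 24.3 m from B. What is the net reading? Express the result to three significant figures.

By superposition, sum each source's inverse-square contribution:
A: 7.59 × (1.70/10.1)² = 0.2150 mrem/h
B: 60.5 × (2.10/24.3)² = 0.4518 mrem/h
Total = 0.2150 + 0.4518 = 0.6668 mrem/h.

0.667 mrem/h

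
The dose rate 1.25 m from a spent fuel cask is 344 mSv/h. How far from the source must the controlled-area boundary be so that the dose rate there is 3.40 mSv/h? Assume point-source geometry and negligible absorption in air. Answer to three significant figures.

12.6 m

Intensity scales as (d₁/d₂)², so d₂ = d₁·√(I₁/I₂).
I₁/I₂ = 344/3.40 = 101.2, so d₂ = 1.25 × √101.2 = 12.57 m.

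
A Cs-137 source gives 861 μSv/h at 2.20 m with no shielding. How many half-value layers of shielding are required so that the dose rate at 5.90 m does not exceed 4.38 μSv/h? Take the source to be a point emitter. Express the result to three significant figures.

At 5.90 m, distance alone gives 861 × (2.20/5.90)² = 861 × 0.1390 = 119.7 μSv/h.
Further attenuation needed: 119.7/4.38 = 27.33.
n = log₂(27.33) = 4.772 half-value layers.

4.77 half-value layers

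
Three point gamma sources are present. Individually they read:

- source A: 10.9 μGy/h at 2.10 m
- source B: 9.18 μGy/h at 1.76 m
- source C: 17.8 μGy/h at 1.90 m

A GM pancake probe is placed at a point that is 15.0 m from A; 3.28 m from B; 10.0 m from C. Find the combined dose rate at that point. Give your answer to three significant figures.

Each source contributes Iᵢ·(dᵢ/rᵢ)²; contributions add.
A: 10.9 × (2.10/15.0)² = 0.2136 μGy/h
B: 9.18 × (1.76/3.28)² = 2.643 μGy/h
C: 17.8 × (1.90/10.0)² = 0.6426 μGy/h
Total = 0.2136 + 2.643 + 0.6426 = 3.499 μGy/h.

3.50 μGy/h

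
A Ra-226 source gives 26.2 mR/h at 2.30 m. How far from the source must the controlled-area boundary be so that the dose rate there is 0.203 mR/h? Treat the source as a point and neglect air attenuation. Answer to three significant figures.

Applying the 1/r² law, d₂ = d₁·√(I₁/I₂).
I₁/I₂ = 26.2/0.203 = 129.1, so d₂ = 2.30 × √129.1 = 26.13 m.

26.1 m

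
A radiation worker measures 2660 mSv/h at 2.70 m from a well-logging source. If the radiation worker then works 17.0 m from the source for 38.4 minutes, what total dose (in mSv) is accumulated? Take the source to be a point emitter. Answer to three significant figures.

42.9 mSv

By the inverse-square law, rate at 17.0 m:
2660 × (2.70/17.0)² = 2660 × 0.02522 = 67.09 mSv/h.
Dose = rate × time = 67.09 mSv/h × 0.6400 h = 42.94 mSv.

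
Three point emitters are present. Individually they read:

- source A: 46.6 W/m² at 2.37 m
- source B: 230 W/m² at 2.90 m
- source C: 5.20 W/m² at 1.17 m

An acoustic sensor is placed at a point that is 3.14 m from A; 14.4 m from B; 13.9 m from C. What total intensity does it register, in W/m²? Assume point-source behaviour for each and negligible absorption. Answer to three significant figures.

Each source contributes Iᵢ·(dᵢ/rᵢ)²; contributions add.
A: 46.6 × (2.37/3.14)² = 26.55 W/m²
B: 230 × (2.90/14.4)² = 9.328 W/m²
C: 5.20 × (1.17/13.9)² = 0.03684 W/m²
Total = 26.55 + 9.328 + 0.03684 = 35.91 W/m².

35.9 W/m²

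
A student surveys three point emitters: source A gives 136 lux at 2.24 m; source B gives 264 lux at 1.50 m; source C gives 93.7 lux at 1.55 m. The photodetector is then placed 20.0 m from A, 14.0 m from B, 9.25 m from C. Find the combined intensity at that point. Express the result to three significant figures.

Each source contributes Iᵢ·(dᵢ/rᵢ)²; contributions add.
A: 136 × (2.24/20.0)² = 1.706 lux
B: 264 × (1.50/14.0)² = 3.031 lux
C: 93.7 × (1.55/9.25)² = 2.631 lux
Total = 1.706 + 3.031 + 2.631 = 7.368 lux.

7.37 lux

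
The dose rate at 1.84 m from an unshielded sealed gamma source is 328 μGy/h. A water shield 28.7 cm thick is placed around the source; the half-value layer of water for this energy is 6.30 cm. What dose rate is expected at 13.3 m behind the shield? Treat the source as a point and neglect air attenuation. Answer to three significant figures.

0.267 μGy/h

Distance alone: (1.84/13.3)² = 0.01914, so 328 × 0.01914 = 6.278 μGy/h.
Shield: 28.7/6.30 = 4.556 half-value layers → attenuation 2^(−4.556) = 0.04251.
Combined: 6.278 × 0.04251 = 0.2669 μGy/h.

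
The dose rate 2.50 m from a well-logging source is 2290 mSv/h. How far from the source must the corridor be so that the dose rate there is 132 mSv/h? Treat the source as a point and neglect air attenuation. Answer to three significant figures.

10.4 m

Since intensity falls as 1/r², d₂ = d₁·√(I₁/I₂).
I₁/I₂ = 2290/132 = 17.35, so d₂ = 2.50 × √17.35 = 10.41 m.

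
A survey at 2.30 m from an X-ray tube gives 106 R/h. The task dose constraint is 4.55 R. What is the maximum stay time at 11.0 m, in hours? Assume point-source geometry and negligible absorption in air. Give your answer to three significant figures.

Since intensity falls as 1/r², rate at 11.0 m:
(2.30/11.0)² = 0.04372, so 106 × 0.04372 = 4.634 R/h.
Stay time = 4.55 R ÷ 4.634 R/h = 0.9819 h.

0.982 h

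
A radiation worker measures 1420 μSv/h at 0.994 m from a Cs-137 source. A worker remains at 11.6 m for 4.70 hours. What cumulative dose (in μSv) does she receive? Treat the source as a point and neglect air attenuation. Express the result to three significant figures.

49.0 μSv

Intensity scales as (d₁/d₂)², so rate at 11.6 m:
1420 × (0.994/11.6)² = 1420 × 0.007343 = 10.43 μSv/h.
Dose = rate × time = 10.43 μSv/h × 4.700 h = 49.02 μSv.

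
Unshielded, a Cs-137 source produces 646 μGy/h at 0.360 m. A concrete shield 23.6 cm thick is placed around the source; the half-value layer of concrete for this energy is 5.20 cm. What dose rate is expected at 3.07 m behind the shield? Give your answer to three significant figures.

0.382 μGy/h

Distance alone: 646 × (0.360/3.07)² = 646 × 0.01375 = 8.883 μGy/h.
Shield: 23.6/5.20 = 4.538 half-value layers → attenuation 2^(−4.538) = 0.04305.
Combined: 8.883 × 0.04305 = 0.3824 μGy/h.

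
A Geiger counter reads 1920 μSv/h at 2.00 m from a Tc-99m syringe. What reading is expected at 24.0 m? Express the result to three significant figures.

Intensity scales as (d₁/d₂)², so the rate at 24.0 m is
1920 × (2.00/24.0)² = 1920 × 0.006944 = 13.33 μSv/h.

13.3 μSv/h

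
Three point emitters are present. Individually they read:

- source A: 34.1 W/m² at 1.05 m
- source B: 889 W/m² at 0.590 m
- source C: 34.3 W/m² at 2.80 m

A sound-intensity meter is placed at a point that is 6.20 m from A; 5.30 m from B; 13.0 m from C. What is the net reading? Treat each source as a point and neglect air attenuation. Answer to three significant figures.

13.6 W/m²

Each source contributes Iᵢ·(dᵢ/rᵢ)²; contributions add.
A: 34.1 × (1.05/6.20)² = 0.9780 W/m²
B: 889 × (0.590/5.30)² = 11.02 W/m²
C: 34.3 × (2.80/13.0)² = 1.591 W/m²
Total = 0.9780 + 11.02 + 1.591 = 13.59 W/m².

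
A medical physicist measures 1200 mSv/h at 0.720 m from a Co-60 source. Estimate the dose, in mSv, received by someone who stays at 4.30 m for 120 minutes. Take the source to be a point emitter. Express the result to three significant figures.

67.3 mSv

Intensity scales as (d₁/d₂)², so rate at 4.30 m:
1200 × (0.720/4.30)² = 1200 × 0.02804 = 33.65 mSv/h.
Dose = rate × time = 33.65 mSv/h × 2.000 h = 67.30 mSv.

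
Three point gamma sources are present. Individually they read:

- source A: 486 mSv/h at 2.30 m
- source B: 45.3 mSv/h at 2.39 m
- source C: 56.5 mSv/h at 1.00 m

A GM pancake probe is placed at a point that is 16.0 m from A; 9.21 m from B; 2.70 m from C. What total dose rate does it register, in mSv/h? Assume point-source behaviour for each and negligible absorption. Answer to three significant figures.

20.8 mSv/h

Each source contributes Iᵢ·(dᵢ/rᵢ)²; contributions add.
A: 486 × (2.30/16.0)² = 10.04 mSv/h
B: 45.3 × (2.39/9.21)² = 3.051 mSv/h
C: 56.5 × (1.00/2.70)² = 7.750 mSv/h
Total = 10.04 + 3.051 + 7.750 = 20.84 mSv/h.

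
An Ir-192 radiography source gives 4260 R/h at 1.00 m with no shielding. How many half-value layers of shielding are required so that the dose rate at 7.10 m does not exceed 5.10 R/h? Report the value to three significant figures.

4.05 half-value layers

At 7.10 m, distance alone gives 4260 × (1.00/7.10)² = 4260 × 0.01984 = 84.52 R/h.
Further attenuation needed: 84.52/5.10 = 16.57.
n = log₂(16.57) = 4.051 half-value layers.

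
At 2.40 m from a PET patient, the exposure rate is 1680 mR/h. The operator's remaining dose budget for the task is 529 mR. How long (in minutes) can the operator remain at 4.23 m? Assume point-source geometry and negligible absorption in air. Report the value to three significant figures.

By the inverse-square law, rate at 4.23 m:
1680 × (2.40/4.23)² = 1680 × 0.3219 = 540.8 mR/h.
Stay time = 529 mR ÷ 540.8 mR/h = 0.9782 h = 58.69 min.

58.7 min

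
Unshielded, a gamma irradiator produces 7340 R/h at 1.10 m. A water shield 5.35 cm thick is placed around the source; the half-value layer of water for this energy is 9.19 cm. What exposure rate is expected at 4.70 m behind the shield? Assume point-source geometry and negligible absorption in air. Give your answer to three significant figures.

269 R/h

Distance alone: 7340 × (1.10/4.70)² = 7340 × 0.05478 = 402.1 R/h.
Shield: 5.35/9.19 = 0.5822 half-value layers → attenuation 2^(−0.5822) = 0.6679.
Combined: 402.1 × 0.6679 = 268.6 R/h.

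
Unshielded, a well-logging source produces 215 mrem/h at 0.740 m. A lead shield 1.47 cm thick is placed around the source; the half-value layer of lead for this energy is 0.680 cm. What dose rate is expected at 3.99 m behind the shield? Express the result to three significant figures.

1.65 mrem/h

Distance alone: (0.740/3.99)² = 0.03440, so 215 × 0.03440 = 7.396 mrem/h.
Shield: 1.47/0.680 = 2.162 half-value layers → attenuation 2^(−2.162) = 0.2234.
Combined: 7.396 × 0.2234 = 1.652 mrem/h.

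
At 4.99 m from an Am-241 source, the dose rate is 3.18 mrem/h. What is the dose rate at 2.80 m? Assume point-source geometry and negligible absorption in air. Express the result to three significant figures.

By the inverse-square law, the rate at 2.80 m is
3.18 × (4.99/2.80)² = 3.18 × 3.176 = 10.10 mrem/h.

10.1 mrem/h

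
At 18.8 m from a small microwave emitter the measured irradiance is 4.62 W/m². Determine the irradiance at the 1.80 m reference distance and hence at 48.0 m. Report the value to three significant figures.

Intensity scales as (d₁/d₂)², so
At 1.80 m: 4.62 × (18.8/1.80)² = 4.62 × 109.1 = 504.0 W/m²
At 48.0 m: (1.80/48.0)² = 0.001406, so 504.0 × 0.001406 = 0.7086 W/m².

504 W/m²; 0.709 W/m²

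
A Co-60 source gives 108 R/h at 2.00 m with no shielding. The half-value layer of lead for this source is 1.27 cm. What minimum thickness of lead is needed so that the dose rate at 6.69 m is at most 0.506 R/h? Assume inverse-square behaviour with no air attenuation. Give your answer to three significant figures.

At 6.69 m, distance alone gives (2.00/6.69)² = 0.08937, so 108 × 0.08937 = 9.652 R/h.
Further attenuation needed: 9.652/0.506 = 19.08.
n = log₂(19.08) = 4.254 half-value layers.
Thickness = 4.254 × 1.27 cm = 5.403 cm.

5.40 cm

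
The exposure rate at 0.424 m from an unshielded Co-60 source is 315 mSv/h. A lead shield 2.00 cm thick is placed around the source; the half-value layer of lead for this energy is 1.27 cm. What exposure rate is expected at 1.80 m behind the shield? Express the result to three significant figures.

5.87 mSv/h

Distance alone: 315 × (0.424/1.80)² = 315 × 0.05549 = 17.48 mSv/h.
Shield: 2.00/1.27 = 1.575 half-value layers → attenuation 2^(−1.575) = 0.3356.
Combined: 17.48 × 0.3356 = 5.866 mSv/h.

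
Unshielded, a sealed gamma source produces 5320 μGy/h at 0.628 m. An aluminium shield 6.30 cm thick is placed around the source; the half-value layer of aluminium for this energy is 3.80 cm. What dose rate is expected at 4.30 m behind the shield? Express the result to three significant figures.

Distance alone: 5320 × (0.628/4.30)² = 5320 × 0.02133 = 113.5 μGy/h.
Shield: 6.30/3.80 = 1.658 half-value layers → attenuation 2^(−1.658) = 0.3169.
Combined: 113.5 × 0.3169 = 35.97 μGy/h.

36.0 μGy/h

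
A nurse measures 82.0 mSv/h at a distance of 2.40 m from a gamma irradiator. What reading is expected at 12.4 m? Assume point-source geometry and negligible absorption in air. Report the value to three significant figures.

3.07 mSv/h

Since intensity falls as 1/r², the rate at 12.4 m is
(2.40/12.4)² = 0.03746, so 82.0 × 0.03746 = 3.072 mSv/h.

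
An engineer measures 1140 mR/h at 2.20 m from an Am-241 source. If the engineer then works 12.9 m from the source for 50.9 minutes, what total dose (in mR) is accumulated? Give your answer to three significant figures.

Since intensity falls as 1/r², rate at 12.9 m:
(2.20/12.9)² = 0.02908, so 1140 × 0.02908 = 33.15 mR/h.
Dose = rate × time = 33.15 mR/h × 0.8483 h = 28.12 mR.

28.1 mR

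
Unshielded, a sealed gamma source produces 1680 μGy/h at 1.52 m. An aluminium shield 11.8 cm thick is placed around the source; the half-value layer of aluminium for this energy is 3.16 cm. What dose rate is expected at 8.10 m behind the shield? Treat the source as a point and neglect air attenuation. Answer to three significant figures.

4.45 μGy/h

Distance alone: 1680 × (1.52/8.10)² = 1680 × 0.03521 = 59.15 μGy/h.
Shield: 11.8/3.16 = 3.734 half-value layers → attenuation 2^(−3.734) = 0.07515.
Combined: 59.15 × 0.07515 = 4.445 μGy/h.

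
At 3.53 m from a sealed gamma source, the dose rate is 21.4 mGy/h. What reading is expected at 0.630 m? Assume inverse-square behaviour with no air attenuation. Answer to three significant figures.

672 mGy/h

Since intensity falls as 1/r², the rate at 0.630 m is
(3.53/0.630)² = 31.40, so 21.4 × 31.40 = 672.0 mGy/h.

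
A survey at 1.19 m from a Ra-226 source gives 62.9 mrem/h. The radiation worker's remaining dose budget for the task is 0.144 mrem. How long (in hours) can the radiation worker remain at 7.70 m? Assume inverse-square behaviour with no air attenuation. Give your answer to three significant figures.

Intensity scales as (d₁/d₂)², so rate at 7.70 m:
(1.19/7.70)² = 0.02388, so 62.9 × 0.02388 = 1.502 mrem/h.
Stay time = 0.144 mrem ÷ 1.502 mrem/h = 0.09587 h.

0.0959 h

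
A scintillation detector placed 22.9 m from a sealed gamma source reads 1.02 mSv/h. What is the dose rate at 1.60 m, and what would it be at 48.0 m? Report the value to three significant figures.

Applying the 1/r² law,
At 1.60 m: 1.02 × (22.9/1.60)² = 1.02 × 204.8 = 208.9 mSv/h
At 48.0 m: (1.60/48.0)² = 0.001111, so 208.9 × 0.001111 = 0.2321 mSv/h.

209 mSv/h; 0.232 mSv/h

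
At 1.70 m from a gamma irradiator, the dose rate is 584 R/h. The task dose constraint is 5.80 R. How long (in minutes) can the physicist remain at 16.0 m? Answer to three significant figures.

Intensity scales as (d₁/d₂)², so rate at 16.0 m:
584 × (1.70/16.0)² = 584 × 0.01129 = 6.593 R/h.
Stay time = 5.80 R ÷ 6.593 R/h = 0.8797 h = 52.78 min.

52.8 min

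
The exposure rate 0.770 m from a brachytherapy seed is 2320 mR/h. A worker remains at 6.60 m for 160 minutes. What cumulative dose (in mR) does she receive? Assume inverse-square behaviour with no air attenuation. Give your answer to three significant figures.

Intensity scales as (d₁/d₂)², so rate at 6.60 m:
(0.770/6.60)² = 0.01361, so 2320 × 0.01361 = 31.58 mR/h.
Dose = rate × time = 31.58 mR/h × 2.667 h = 84.22 mR.

84.2 mR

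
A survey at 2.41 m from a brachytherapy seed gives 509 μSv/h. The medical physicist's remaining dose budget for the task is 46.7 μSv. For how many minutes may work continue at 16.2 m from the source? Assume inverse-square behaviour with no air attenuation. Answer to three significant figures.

249 min

Intensity scales as (d₁/d₂)², so rate at 16.2 m:
(2.41/16.2)² = 0.02213, so 509 × 0.02213 = 11.26 μSv/h.
Stay time = 46.7 μSv ÷ 11.26 μSv/h = 4.147 h = 248.8 min.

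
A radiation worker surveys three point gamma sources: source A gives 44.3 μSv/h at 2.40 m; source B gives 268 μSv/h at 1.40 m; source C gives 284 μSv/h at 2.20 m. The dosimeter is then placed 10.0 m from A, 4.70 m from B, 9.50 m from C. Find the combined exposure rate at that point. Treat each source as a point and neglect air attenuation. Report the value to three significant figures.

41.6 μSv/h

By superposition, sum each source's inverse-square contribution:
A: 44.3 × (2.40/10.0)² = 2.552 μSv/h
B: 268 × (1.40/4.70)² = 23.78 μSv/h
C: 284 × (2.20/9.50)² = 15.23 μSv/h
Total = 2.552 + 23.78 + 15.23 = 41.56 μSv/h.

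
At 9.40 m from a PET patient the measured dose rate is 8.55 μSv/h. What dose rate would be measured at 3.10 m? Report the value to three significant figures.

Applying the 1/r² law, scaling from 9.40 m to 3.10 m:
8.55 × (9.40/3.10)² = 8.55 × 9.195 = 78.62 μSv/h.

78.6 μSv/h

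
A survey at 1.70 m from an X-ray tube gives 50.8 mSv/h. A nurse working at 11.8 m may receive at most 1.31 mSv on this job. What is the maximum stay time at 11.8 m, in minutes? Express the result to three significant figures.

74.5 min

Intensity scales as (d₁/d₂)², so rate at 11.8 m:
50.8 × (1.70/11.8)² = 50.8 × 0.02076 = 1.055 mSv/h.
Stay time = 1.31 mSv ÷ 1.055 mSv/h = 1.242 h = 74.52 min.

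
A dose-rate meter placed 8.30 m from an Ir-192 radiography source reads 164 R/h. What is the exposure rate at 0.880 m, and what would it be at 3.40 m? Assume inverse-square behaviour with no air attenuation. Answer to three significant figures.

Using I₁d₁² = I₂d₂²,
At 0.880 m: (8.30/0.880)² = 88.96, so 164 × 88.96 = 14590 R/h
At 3.40 m: 14590 × (0.880/3.40)² = 14590 × 0.06699 = 977.4 R/h.

14600 R/h; 977 R/h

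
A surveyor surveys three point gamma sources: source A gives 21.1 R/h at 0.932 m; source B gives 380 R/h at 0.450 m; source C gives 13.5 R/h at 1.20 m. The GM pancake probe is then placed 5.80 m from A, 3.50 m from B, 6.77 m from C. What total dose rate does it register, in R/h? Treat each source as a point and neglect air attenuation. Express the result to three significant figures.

7.25 R/h

By superposition, sum each source's inverse-square contribution:
A: 21.1 × (0.932/5.80)² = 0.5448 R/h
B: 380 × (0.450/3.50)² = 6.282 R/h
C: 13.5 × (1.20/6.77)² = 0.4241 R/h
Total = 0.5448 + 6.282 + 0.4241 = 7.251 R/h.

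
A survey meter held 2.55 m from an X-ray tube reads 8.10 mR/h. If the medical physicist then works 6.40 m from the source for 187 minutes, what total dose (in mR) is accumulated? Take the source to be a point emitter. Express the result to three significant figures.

4.01 mR

Applying the 1/r² law, rate at 6.40 m:
8.10 × (2.55/6.40)² = 8.10 × 0.1588 = 1.286 mR/h.
Dose = rate × time = 1.286 mR/h × 3.117 h = 4.008 mR.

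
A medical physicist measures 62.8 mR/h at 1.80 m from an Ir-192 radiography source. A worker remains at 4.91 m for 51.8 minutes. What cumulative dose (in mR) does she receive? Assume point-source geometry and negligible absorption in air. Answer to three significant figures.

7.29 mR

Since intensity falls as 1/r², rate at 4.91 m:
(1.80/4.91)² = 0.1344, so 62.8 × 0.1344 = 8.440 mR/h.
Dose = rate × time = 8.440 mR/h × 0.8633 h = 7.286 mR.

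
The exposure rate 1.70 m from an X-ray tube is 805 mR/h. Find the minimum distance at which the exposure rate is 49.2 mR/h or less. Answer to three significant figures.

Using I₁d₁² = I₂d₂², d₂ = d₁·√(I₁/I₂).
I₁/I₂ = 805/49.2 = 16.36, so d₂ = 1.70 × √16.36 = 6.876 m.

6.88 m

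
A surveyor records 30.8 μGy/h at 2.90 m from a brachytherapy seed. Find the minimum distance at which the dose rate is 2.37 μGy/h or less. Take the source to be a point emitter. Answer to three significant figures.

10.5 m

Applying the 1/r² law, d₂ = d₁·√(I₁/I₂).
I₁/I₂ = 30.8/2.37 = 13.00, so d₂ = 2.90 × √13.00 = 10.46 m.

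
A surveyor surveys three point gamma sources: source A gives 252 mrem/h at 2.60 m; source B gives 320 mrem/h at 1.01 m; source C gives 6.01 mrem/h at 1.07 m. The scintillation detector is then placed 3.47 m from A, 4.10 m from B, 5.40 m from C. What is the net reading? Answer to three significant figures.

161 mrem/h

Each source contributes Iᵢ·(dᵢ/rᵢ)²; contributions add.
A: 252 × (2.60/3.47)² = 141.5 mrem/h
B: 320 × (1.01/4.10)² = 19.42 mrem/h
C: 6.01 × (1.07/5.40)² = 0.2360 mrem/h
Total = 141.5 + 19.42 + 0.2360 = 161.2 mrem/h.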